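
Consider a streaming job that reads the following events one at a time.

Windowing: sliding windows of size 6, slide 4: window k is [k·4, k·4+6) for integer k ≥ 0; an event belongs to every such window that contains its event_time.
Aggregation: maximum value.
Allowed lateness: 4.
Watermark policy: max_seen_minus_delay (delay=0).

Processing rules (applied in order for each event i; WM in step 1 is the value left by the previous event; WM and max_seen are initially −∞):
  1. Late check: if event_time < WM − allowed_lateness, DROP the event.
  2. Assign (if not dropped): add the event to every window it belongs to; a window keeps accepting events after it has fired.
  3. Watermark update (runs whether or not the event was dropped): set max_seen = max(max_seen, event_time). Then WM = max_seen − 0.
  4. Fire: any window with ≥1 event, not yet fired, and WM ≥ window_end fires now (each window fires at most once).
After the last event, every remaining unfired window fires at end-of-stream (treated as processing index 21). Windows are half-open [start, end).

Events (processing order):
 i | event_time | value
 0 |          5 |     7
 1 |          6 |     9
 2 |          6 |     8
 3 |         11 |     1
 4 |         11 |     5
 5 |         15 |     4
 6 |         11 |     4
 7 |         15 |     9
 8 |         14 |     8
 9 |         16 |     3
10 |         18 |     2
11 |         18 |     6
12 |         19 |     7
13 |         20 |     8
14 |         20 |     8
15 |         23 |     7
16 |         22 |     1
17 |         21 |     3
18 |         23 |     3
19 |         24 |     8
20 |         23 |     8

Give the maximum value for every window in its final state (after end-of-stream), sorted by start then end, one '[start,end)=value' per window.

i=0 t=5 v=7: → [4,10),[0,6); WM=5
i=1 t=6 v=9: → [4,10); WM=6; [0,6) fires=7
i=2 t=6 v=8: → [4,10); WM=6
i=3 t=11 v=1: → [8,14); WM=11; [4,10) fires=9
i=4 t=11 v=5: → [8,14); WM=11
i=5 t=15 v=4: → [12,18); WM=15; [8,14) fires=5
i=6 t=11 v=4: → [8,14); WM=15
i=7 t=15 v=9: → [12,18); WM=15
i=8 t=14 v=8: → [12,18); WM=15
i=9 t=16 v=3: → [16,22),[12,18); WM=16
i=10 t=18 v=2: → [16,22); WM=18; [12,18) fires=9
i=11 t=18 v=6: → [16,22); WM=18
i=12 t=19 v=7: → [16,22); WM=19
i=13 t=20 v=8: → [20,26),[16,22); WM=20
i=14 t=20 v=8: → [20,26),[16,22); WM=20
i=15 t=23 v=7: → [20,26); WM=23; [16,22) fires=8
i=16 t=22 v=1: → [20,26); WM=23
i=17 t=21 v=3: → [20,26),[16,22); WM=23
i=18 t=23 v=3: → [20,26); WM=23
i=19 t=24 v=8: → [24,30),[20,26); WM=24
i=20 t=23 v=8: → [20,26); WM=24

[0,6)=7 [4,10)=9 [8,14)=5 [12,18)=9 [16,22)=8 [20,26)=8 [24,30)=8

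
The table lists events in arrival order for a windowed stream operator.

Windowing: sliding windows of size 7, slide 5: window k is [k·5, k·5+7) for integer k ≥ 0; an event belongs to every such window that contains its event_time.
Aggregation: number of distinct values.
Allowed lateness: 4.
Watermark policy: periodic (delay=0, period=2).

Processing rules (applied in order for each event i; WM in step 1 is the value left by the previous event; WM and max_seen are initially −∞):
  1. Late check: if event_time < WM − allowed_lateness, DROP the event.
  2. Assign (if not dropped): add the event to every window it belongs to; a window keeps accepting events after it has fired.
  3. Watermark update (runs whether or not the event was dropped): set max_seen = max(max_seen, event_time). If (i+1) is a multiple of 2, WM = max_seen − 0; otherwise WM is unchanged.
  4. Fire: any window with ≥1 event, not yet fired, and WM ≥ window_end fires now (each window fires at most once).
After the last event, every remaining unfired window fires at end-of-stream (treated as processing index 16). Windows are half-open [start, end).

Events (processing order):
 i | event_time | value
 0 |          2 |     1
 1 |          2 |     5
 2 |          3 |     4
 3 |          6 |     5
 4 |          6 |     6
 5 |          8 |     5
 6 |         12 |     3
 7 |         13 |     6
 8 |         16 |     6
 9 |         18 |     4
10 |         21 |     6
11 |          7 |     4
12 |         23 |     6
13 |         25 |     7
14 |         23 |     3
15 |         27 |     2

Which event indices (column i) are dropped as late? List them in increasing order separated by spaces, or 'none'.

i=0 t=2 v=1: → [0,7); WM=−∞
i=1 t=2 v=5: → [0,7); WM=2
i=2 t=3 v=4: → [0,7); WM=2
i=3 t=6 v=5: → [5,12),[0,7); WM=6
i=4 t=6 v=6: → [5,12),[0,7); WM=6
i=5 t=8 v=5: → [5,12); WM=8; [0,7) fires=4
i=6 t=12 v=3: → [10,17); WM=8
i=7 t=13 v=6: → [10,17); WM=13; [5,12) fires=2
i=8 t=16 v=6: → [15,22),[10,17); WM=13
i=9 t=18 v=4: → [15,22); WM=18; [10,17) fires=2
i=10 t=21 v=6: → [20,27),[15,22); WM=18
i=11 t=7 v=4: DROP (t<18-4); WM=21
i=12 t=23 v=6: → [20,27); WM=21
i=13 t=25 v=7: → [25,32),[20,27); WM=25; [15,22) fires=2
i=14 t=23 v=3: → [20,27); WM=25
i=15 t=27 v=2: → [25,32); WM=27; [20,27) fires=3

11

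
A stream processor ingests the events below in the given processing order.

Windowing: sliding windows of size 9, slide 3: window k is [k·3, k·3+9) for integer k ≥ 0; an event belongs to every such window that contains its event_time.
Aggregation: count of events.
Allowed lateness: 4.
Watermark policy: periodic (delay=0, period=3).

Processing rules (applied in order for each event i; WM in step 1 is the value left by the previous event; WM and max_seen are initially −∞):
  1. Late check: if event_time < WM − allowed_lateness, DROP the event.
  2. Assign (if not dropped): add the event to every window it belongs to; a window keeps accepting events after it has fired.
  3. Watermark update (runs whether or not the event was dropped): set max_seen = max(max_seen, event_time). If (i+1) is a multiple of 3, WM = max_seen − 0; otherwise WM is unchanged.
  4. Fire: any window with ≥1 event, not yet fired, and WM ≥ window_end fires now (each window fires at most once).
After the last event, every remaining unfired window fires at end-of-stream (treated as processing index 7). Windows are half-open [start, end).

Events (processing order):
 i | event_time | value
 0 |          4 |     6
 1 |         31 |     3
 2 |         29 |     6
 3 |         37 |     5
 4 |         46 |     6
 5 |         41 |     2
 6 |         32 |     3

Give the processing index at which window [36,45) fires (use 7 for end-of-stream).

5

i=0 t=4 v=6: → [3,12),[0,9); WM=−∞
i=1 t=31 v=3: → [30,39),[27,36),[24,33); WM=−∞
i=2 t=29 v=6: → [27,36),[24,33),[21,30); WM=31; [0,9) fires=1 [3,12) fires=1 [21,30) fires=1
i=3 t=37 v=5: → [36,45),[33,42),[30,39); WM=31
i=4 t=46 v=6: → [45,54),[42,51),[39,48); WM=31
i=5 t=41 v=2: → [39,48),[36,45),[33,42); WM=46; [24,33) fires=2 [27,36) fires=2 [30,39) fires=2 [33,42) fires=2 [36,45) fires=2
i=6 t=32 v=3: DROP (t<46-4); WM=46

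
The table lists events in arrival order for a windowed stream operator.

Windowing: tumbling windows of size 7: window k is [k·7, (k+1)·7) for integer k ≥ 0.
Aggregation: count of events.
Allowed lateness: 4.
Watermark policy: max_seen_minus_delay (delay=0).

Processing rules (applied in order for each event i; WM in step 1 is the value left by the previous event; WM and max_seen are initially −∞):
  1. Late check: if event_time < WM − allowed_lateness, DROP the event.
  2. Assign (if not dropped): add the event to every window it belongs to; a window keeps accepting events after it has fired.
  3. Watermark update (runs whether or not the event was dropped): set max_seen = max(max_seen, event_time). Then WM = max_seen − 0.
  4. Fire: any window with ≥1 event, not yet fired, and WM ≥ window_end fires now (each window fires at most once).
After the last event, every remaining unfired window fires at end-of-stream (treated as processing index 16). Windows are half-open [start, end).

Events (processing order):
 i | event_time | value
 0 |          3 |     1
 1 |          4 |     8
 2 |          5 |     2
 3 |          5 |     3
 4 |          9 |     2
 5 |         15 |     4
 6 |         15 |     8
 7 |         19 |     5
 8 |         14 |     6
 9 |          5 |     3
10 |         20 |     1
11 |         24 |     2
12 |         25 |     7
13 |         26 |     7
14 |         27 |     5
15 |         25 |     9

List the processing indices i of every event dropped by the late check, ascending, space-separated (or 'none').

8 9

i=0 t=3 v=1: → [0,7); WM=3
i=1 t=4 v=8: → [0,7); WM=4
i=2 t=5 v=2: → [0,7); WM=5
i=3 t=5 v=3: → [0,7); WM=5
i=4 t=9 v=2: → [7,14); WM=9; [0,7) fires=4
i=5 t=15 v=4: → [14,21); WM=15; [7,14) fires=1
i=6 t=15 v=8: → [14,21); WM=15
i=7 t=19 v=5: → [14,21); WM=19
i=8 t=14 v=6: DROP (t<19-4); WM=19
i=9 t=5 v=3: DROP (t<19-4); WM=19
i=10 t=20 v=1: → [14,21); WM=20
i=11 t=24 v=2: → [21,28); WM=24; [14,21) fires=4
i=12 t=25 v=7: → [21,28); WM=25
i=13 t=26 v=7: → [21,28); WM=26
i=14 t=27 v=5: → [21,28); WM=27
i=15 t=25 v=9: → [21,28); WM=27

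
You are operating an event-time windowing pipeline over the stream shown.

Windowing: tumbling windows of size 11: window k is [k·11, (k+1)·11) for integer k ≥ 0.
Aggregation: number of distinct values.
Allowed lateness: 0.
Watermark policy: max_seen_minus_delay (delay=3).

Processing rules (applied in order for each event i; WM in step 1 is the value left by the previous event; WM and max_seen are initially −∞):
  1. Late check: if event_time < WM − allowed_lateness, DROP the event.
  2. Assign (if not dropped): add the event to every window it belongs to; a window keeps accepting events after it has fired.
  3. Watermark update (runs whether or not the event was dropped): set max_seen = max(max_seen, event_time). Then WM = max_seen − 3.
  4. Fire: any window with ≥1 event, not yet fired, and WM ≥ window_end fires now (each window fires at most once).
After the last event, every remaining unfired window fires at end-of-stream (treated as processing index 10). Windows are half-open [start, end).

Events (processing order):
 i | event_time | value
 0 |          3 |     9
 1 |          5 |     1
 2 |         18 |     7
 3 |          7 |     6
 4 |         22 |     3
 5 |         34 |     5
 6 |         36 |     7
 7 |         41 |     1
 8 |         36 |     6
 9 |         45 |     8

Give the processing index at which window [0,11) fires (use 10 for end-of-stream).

2

i=0 t=3 v=9: → [0,11); WM=0
i=1 t=5 v=1: → [0,11); WM=2
i=2 t=18 v=7: → [11,22); WM=15; [0,11) fires=2
i=3 t=7 v=6: DROP (t<15-0); WM=15
i=4 t=22 v=3: → [22,33); WM=19
i=5 t=34 v=5: → [33,44); WM=31; [11,22) fires=1
i=6 t=36 v=7: → [33,44); WM=33; [22,33) fires=1
i=7 t=41 v=1: → [33,44); WM=38
i=8 t=36 v=6: DROP (t<38-0); WM=38
i=9 t=45 v=8: → [44,55); WM=42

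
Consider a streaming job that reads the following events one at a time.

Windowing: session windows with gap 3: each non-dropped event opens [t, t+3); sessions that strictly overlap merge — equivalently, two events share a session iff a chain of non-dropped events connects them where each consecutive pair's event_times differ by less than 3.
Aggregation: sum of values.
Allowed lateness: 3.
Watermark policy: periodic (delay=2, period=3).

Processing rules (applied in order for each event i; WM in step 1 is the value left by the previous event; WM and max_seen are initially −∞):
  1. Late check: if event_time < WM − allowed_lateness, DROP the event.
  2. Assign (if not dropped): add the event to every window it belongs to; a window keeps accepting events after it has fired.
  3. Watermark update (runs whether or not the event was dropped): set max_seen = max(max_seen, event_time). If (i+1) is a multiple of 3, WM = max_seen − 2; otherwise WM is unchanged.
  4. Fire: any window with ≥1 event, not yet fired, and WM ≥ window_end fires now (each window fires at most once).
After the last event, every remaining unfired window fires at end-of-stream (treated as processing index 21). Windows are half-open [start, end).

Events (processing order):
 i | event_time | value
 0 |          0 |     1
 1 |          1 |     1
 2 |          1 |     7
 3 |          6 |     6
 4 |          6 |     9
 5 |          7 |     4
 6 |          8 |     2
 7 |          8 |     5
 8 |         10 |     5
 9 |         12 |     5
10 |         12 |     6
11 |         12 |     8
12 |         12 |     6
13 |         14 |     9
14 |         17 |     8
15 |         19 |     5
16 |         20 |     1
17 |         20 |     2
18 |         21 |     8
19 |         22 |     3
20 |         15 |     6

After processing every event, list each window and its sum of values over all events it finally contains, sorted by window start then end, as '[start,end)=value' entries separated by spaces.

[0,4)=9 [6,25)=98

i=0 t=0 v=1: → [0,3); WM=−∞
i=1 t=1 v=1: → [0,4); WM=−∞
i=2 t=1 v=7: → [0,4); WM=-1
i=3 t=6 v=6: → [6,9); WM=-1
i=4 t=6 v=9: → [6,9); WM=-1
i=5 t=7 v=4: → [6,10); WM=5
i=6 t=8 v=2: → [6,11); WM=5
i=7 t=8 v=5: → [6,11); WM=5
i=8 t=10 v=5: → [6,13); WM=8
i=9 t=12 v=5: → [6,15); WM=8
i=10 t=12 v=6: → [6,15); WM=8
i=11 t=12 v=8: → [6,15); WM=10
i=12 t=12 v=6: → [6,15); WM=10
i=13 t=14 v=9: → [6,17); WM=10
i=14 t=17 v=8: → [17,20); WM=15
i=15 t=19 v=5: → [17,22); WM=15
i=16 t=20 v=1: → [17,23); WM=15
i=17 t=20 v=2: → [17,23); WM=18
i=18 t=21 v=8: → [17,24); WM=18
i=19 t=22 v=3: → [17,25); WM=18
i=20 t=15 v=6: → [6,25); WM=20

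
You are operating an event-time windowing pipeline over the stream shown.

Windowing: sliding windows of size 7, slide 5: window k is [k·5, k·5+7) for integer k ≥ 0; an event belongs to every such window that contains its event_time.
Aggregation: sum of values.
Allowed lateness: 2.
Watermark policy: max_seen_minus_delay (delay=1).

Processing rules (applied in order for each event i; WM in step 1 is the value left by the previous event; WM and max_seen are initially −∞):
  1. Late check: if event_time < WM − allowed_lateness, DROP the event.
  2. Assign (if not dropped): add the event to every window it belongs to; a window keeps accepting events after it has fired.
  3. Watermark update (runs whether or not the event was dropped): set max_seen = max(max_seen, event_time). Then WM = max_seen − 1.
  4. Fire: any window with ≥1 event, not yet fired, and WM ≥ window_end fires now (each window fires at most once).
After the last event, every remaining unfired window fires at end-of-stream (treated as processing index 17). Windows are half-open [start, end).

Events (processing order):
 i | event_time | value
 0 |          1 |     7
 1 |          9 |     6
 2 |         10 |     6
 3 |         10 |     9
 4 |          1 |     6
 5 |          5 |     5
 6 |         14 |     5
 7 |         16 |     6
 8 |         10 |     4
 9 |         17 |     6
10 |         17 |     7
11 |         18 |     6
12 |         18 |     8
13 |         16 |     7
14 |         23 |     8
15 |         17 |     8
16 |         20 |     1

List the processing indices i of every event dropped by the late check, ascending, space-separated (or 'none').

i=0 t=1 v=7: → [0,7); WM=0
i=1 t=9 v=6: → [5,12); WM=8; [0,7) fires=7
i=2 t=10 v=6: → [10,17),[5,12); WM=9
i=3 t=10 v=9: → [10,17),[5,12); WM=9
i=4 t=1 v=6: DROP (t<9-2); WM=9
i=5 t=5 v=5: DROP (t<9-2); WM=9
i=6 t=14 v=5: → [10,17); WM=13; [5,12) fires=21
i=7 t=16 v=6: → [15,22),[10,17); WM=15
i=8 t=10 v=4: DROP (t<15-2); WM=15
i=9 t=17 v=6: → [15,22); WM=16
i=10 t=17 v=7: → [15,22); WM=16
i=11 t=18 v=6: → [15,22); WM=17; [10,17) fires=26
i=12 t=18 v=8: → [15,22); WM=17
i=13 t=16 v=7: → [15,22),[10,17); WM=17
i=14 t=23 v=8: → [20,27); WM=22; [15,22) fires=40
i=15 t=17 v=8: DROP (t<22-2); WM=22
i=16 t=20 v=1: → [20,27),[15,22); WM=22

4 5 8 15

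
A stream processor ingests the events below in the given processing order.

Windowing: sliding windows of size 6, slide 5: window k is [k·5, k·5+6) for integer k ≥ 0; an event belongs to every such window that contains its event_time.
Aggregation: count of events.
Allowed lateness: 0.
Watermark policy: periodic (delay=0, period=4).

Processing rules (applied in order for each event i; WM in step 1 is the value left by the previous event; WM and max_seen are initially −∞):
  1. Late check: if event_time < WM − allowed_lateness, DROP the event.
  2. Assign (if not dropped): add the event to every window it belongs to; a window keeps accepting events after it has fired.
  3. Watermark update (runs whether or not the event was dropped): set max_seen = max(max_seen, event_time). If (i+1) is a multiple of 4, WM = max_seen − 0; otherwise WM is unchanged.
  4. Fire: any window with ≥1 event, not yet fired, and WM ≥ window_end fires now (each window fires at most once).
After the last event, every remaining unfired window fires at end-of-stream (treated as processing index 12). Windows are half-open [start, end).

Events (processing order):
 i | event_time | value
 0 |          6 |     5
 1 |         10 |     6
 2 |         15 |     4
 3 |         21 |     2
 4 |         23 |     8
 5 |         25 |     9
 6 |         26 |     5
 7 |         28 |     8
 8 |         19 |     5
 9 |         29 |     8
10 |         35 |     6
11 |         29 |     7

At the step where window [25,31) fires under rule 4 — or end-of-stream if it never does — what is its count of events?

5

i=0 t=6 v=5: → [5,11); WM=−∞
i=1 t=10 v=6: → [10,16),[5,11); WM=−∞
i=2 t=15 v=4: → [15,21),[10,16); WM=−∞
i=3 t=21 v=2: → [20,26); WM=21; [5,11) fires=2 [10,16) fires=2 [15,21) fires=1
i=4 t=23 v=8: → [20,26); WM=21
i=5 t=25 v=9: → [25,31),[20,26); WM=21
i=6 t=26 v=5: → [25,31); WM=21
i=7 t=28 v=8: → [25,31); WM=28; [20,26) fires=3
i=8 t=19 v=5: DROP (t<28-0); WM=28
i=9 t=29 v=8: → [25,31); WM=28
i=10 t=35 v=6: → [35,41),[30,36); WM=28
i=11 t=29 v=7: → [25,31); WM=35; [25,31) fires=5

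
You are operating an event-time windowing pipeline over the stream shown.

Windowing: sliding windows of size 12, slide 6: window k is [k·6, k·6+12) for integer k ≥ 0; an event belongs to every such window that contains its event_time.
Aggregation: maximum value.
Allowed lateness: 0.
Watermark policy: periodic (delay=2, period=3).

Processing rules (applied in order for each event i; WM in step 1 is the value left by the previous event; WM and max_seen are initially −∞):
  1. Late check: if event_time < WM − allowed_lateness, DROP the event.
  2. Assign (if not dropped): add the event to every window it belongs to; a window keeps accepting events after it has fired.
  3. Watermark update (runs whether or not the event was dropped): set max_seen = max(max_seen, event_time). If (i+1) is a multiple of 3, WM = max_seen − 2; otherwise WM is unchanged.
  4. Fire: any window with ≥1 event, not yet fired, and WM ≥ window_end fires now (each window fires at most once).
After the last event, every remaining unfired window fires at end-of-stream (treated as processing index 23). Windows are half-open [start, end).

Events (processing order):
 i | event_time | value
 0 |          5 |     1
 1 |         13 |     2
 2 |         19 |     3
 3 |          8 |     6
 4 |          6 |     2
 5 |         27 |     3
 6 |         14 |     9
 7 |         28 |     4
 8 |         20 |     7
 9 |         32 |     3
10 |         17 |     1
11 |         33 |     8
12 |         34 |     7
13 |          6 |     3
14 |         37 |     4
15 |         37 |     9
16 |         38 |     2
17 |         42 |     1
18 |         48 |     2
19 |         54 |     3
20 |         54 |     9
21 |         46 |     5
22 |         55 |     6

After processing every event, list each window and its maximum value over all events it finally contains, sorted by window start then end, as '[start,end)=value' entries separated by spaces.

i=0 t=5 v=1: → [0,12); WM=−∞
i=1 t=13 v=2: → [12,24),[6,18); WM=−∞
i=2 t=19 v=3: → [18,30),[12,24); WM=17; [0,12) fires=1
i=3 t=8 v=6: DROP (t<17-0); WM=17
i=4 t=6 v=2: DROP (t<17-0); WM=17
i=5 t=27 v=3: → [24,36),[18,30); WM=25; [6,18) fires=2 [12,24) fires=3
i=6 t=14 v=9: DROP (t<25-0); WM=25
i=7 t=28 v=4: → [24,36),[18,30); WM=25
i=8 t=20 v=7: DROP (t<25-0); WM=26
i=9 t=32 v=3: → [30,42),[24,36); WM=26
i=10 t=17 v=1: DROP (t<26-0); WM=26
i=11 t=33 v=8: → [30,42),[24,36); WM=31; [18,30) fires=4
i=12 t=34 v=7: → [30,42),[24,36); WM=31
i=13 t=6 v=3: DROP (t<31-0); WM=31
i=14 t=37 v=4: → [36,48),[30,42); WM=35
i=15 t=37 v=9: → [36,48),[30,42); WM=35
i=16 t=38 v=2: → [36,48),[30,42); WM=35
i=17 t=42 v=1: → [42,54),[36,48); WM=40; [24,36) fires=8
i=18 t=48 v=2: → [48,60),[42,54); WM=40
i=19 t=54 v=3: → [54,66),[48,60); WM=40
i=20 t=54 v=9: → [54,66),[48,60); WM=52; [30,42) fires=9 [36,48) fires=9
i=21 t=46 v=5: DROP (t<52-0); WM=52
i=22 t=55 v=6: → [54,66),[48,60); WM=52

[0,12)=1 [6,18)=2 [12,24)=3 [18,30)=4 [24,36)=8 [30,42)=9 [36,48)=9 [42,54)=2 [48,60)=9 [54,66)=9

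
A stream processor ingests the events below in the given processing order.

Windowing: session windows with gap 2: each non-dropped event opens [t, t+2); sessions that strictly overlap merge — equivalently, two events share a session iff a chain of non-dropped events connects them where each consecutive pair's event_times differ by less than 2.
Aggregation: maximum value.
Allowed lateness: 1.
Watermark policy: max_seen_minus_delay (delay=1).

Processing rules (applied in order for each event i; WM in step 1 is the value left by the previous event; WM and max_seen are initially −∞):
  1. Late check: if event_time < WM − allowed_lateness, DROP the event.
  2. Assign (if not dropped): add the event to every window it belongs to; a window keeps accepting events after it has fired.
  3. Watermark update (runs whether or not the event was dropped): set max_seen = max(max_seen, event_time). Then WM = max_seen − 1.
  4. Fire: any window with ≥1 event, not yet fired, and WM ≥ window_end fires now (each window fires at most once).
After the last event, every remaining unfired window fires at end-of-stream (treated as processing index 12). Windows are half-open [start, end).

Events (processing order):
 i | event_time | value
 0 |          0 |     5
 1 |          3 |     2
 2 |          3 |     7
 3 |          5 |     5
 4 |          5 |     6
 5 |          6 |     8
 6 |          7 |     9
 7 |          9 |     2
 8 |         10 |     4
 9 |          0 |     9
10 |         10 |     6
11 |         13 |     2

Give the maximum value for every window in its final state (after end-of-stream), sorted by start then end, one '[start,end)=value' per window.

i=0 t=0 v=5: → [0,2); WM=-1
i=1 t=3 v=2: → [3,5); WM=2
i=2 t=3 v=7: → [3,5); WM=2
i=3 t=5 v=5: → [5,7); WM=4
i=4 t=5 v=6: → [5,7); WM=4
i=5 t=6 v=8: → [5,8); WM=5
i=6 t=7 v=9: → [5,9); WM=6
i=7 t=9 v=2: → [9,11); WM=8
i=8 t=10 v=4: → [9,12); WM=9
i=9 t=0 v=9: DROP (t<9-1); WM=9
i=10 t=10 v=6: → [9,12); WM=9
i=11 t=13 v=2: → [13,15); WM=12

[0,2)=5 [3,5)=7 [5,9)=9 [9,12)=6 [13,15)=2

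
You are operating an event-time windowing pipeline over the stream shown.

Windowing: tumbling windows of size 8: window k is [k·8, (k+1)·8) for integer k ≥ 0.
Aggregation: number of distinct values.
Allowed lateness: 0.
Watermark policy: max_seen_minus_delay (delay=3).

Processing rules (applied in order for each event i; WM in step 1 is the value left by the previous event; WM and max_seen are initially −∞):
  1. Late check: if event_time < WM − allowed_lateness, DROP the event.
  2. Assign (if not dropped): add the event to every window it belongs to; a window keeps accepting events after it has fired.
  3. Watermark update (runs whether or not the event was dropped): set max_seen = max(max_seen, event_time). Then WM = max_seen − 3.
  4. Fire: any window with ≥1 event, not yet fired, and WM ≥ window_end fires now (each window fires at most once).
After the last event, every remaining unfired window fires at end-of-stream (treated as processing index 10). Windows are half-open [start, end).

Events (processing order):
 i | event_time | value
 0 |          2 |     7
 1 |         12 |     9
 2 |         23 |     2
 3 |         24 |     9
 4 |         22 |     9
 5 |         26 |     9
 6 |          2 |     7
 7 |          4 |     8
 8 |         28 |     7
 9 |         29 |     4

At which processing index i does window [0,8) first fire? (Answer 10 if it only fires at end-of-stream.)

1

i=0 t=2 v=7: → [0,8); WM=-1
i=1 t=12 v=9: → [8,16); WM=9; [0,8) fires=1
i=2 t=23 v=2: → [16,24); WM=20; [8,16) fires=1
i=3 t=24 v=9: → [24,32); WM=21
i=4 t=22 v=9: → [16,24); WM=21
i=5 t=26 v=9: → [24,32); WM=23
i=6 t=2 v=7: DROP (t<23-0); WM=23
i=7 t=4 v=8: DROP (t<23-0); WM=23
i=8 t=28 v=7: → [24,32); WM=25; [16,24) fires=2
i=9 t=29 v=4: → [24,32); WM=26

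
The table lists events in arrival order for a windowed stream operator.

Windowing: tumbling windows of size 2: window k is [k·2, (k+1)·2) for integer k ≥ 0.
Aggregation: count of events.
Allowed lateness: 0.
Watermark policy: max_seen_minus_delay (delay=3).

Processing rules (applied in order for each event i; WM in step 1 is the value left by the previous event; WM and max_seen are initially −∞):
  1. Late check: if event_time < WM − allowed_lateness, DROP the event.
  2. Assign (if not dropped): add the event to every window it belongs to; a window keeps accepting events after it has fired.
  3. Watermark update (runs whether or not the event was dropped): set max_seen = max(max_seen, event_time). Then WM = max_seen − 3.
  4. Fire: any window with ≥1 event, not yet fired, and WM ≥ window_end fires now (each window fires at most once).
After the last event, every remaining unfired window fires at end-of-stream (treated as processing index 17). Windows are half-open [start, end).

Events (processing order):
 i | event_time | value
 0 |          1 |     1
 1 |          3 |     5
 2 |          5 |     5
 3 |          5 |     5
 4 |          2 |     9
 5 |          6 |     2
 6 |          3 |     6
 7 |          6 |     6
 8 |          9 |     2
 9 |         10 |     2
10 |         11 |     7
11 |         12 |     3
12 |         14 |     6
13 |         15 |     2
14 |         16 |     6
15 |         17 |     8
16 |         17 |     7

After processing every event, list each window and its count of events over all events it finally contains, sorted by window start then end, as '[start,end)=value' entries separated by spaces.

[0,2)=1 [2,4)=3 [4,6)=2 [6,8)=2 [8,10)=1 [10,12)=2 [12,14)=1 [14,16)=2 [16,18)=3

i=0 t=1 v=1: → [0,2); WM=-2
i=1 t=3 v=5: → [2,4); WM=0
i=2 t=5 v=5: → [4,6); WM=2; [0,2) fires=1
i=3 t=5 v=5: → [4,6); WM=2
i=4 t=2 v=9: → [2,4); WM=2
i=5 t=6 v=2: → [6,8); WM=3
i=6 t=3 v=6: → [2,4); WM=3
i=7 t=6 v=6: → [6,8); WM=3
i=8 t=9 v=2: → [8,10); WM=6; [2,4) fires=3 [4,6) fires=2
i=9 t=10 v=2: → [10,12); WM=7
i=10 t=11 v=7: → [10,12); WM=8; [6,8) fires=2
i=11 t=12 v=3: → [12,14); WM=9
i=12 t=14 v=6: → [14,16); WM=11; [8,10) fires=1
i=13 t=15 v=2: → [14,16); WM=12; [10,12) fires=2
i=14 t=16 v=6: → [16,18); WM=13
i=15 t=17 v=8: → [16,18); WM=14; [12,14) fires=1
i=16 t=17 v=7: → [16,18); WM=14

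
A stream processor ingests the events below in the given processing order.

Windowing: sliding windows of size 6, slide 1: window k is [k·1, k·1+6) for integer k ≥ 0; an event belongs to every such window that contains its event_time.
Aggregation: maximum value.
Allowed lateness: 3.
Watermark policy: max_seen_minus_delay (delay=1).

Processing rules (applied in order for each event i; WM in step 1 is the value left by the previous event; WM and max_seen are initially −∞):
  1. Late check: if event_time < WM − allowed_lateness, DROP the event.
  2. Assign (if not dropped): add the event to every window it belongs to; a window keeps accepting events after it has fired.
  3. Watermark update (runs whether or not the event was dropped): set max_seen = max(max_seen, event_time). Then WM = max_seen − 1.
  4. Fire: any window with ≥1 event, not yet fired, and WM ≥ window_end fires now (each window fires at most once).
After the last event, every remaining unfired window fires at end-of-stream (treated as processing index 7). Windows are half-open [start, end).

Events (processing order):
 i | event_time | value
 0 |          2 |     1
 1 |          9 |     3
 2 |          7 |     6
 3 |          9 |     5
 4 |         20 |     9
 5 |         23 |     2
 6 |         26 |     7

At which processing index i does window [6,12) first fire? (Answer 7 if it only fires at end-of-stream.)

i=0 t=2 v=1: → [2,8),[1,7),[0,6); WM=1
i=1 t=9 v=3: → [9,15),[8,14),[7,13),[6,12),[5,11),[4,10); WM=8; [0,6) fires=1 [1,7) fires=1 [2,8) fires=1
i=2 t=7 v=6: → [7,13),[6,12),[5,11),[4,10),[3,9),[2,8); WM=8
i=3 t=9 v=5: → [9,15),[8,14),[7,13),[6,12),[5,11),[4,10); WM=8
i=4 t=20 v=9: → [20,26),[19,25),[18,24),[17,23),[16,22),[15,21); WM=19; [3,9) fires=6 [4,10) fires=6 [5,11) fires=6 [6,12) fires=6 [7,13) fires=6 [8,14) fires=5 [9,15) fires=5
i=5 t=23 v=2: → [23,29),[22,28),[21,27),[20,26),[19,25),[18,24); WM=22; [15,21) fires=9 [16,22) fires=9
i=6 t=26 v=7: → [26,32),[25,31),[24,30),[23,29),[22,28),[21,27); WM=25; [17,23) fires=9 [18,24) fires=9 [19,25) fires=9

4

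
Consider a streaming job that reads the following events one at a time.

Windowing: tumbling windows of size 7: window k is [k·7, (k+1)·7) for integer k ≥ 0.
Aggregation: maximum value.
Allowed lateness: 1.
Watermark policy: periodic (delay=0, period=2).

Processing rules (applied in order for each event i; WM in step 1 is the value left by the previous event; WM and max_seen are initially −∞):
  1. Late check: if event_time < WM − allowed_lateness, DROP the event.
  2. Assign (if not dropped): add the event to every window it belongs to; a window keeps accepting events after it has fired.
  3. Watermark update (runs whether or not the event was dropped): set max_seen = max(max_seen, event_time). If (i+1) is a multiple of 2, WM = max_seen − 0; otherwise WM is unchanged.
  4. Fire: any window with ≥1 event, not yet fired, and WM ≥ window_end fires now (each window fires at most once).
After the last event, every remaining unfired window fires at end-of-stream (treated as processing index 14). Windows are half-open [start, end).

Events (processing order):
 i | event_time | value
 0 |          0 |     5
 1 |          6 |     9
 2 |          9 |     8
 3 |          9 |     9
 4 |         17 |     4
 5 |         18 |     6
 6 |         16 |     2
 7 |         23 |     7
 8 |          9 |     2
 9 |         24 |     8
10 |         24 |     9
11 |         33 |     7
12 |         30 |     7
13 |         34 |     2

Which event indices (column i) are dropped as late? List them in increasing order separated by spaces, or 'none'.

i=0 t=0 v=5: → [0,7); WM=−∞
i=1 t=6 v=9: → [0,7); WM=6
i=2 t=9 v=8: → [7,14); WM=6
i=3 t=9 v=9: → [7,14); WM=9; [0,7) fires=9
i=4 t=17 v=4: → [14,21); WM=9
i=5 t=18 v=6: → [14,21); WM=18; [7,14) fires=9
i=6 t=16 v=2: DROP (t<18-1); WM=18
i=7 t=23 v=7: → [21,28); WM=23; [14,21) fires=6
i=8 t=9 v=2: DROP (t<23-1); WM=23
i=9 t=24 v=8: → [21,28); WM=24
i=10 t=24 v=9: → [21,28); WM=24
i=11 t=33 v=7: → [28,35); WM=33; [21,28) fires=9
i=12 t=30 v=7: DROP (t<33-1); WM=33
i=13 t=34 v=2: → [28,35); WM=34

6 8 12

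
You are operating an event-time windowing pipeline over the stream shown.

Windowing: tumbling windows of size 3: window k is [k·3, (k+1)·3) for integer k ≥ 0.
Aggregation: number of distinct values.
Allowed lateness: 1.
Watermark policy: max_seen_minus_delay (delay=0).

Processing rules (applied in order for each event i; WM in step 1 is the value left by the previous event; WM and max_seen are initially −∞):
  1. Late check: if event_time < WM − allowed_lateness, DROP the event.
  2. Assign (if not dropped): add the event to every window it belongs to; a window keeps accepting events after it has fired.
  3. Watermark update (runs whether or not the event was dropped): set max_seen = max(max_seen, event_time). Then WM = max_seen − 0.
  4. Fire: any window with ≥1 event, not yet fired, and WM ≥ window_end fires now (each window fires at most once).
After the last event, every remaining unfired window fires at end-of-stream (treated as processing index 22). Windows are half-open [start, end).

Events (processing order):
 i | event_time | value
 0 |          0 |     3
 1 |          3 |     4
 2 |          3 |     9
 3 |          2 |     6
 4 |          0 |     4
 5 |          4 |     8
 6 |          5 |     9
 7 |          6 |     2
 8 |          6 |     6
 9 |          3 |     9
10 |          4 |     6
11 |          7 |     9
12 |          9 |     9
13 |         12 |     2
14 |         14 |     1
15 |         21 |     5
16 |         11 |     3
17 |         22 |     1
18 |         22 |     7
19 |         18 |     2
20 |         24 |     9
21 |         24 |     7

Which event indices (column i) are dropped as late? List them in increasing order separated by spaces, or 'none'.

4 9 10 16 19

i=0 t=0 v=3: → [0,3); WM=0
i=1 t=3 v=4: → [3,6); WM=3; [0,3) fires=1
i=2 t=3 v=9: → [3,6); WM=3
i=3 t=2 v=6: → [0,3); WM=3
i=4 t=0 v=4: DROP (t<3-1); WM=3
i=5 t=4 v=8: → [3,6); WM=4
i=6 t=5 v=9: → [3,6); WM=5
i=7 t=6 v=2: → [6,9); WM=6; [3,6) fires=3
i=8 t=6 v=6: → [6,9); WM=6
i=9 t=3 v=9: DROP (t<6-1); WM=6
i=10 t=4 v=6: DROP (t<6-1); WM=6
i=11 t=7 v=9: → [6,9); WM=7
i=12 t=9 v=9: → [9,12); WM=9; [6,9) fires=3
i=13 t=12 v=2: → [12,15); WM=12; [9,12) fires=1
i=14 t=14 v=1: → [12,15); WM=14
i=15 t=21 v=5: → [21,24); WM=21; [12,15) fires=2
i=16 t=11 v=3: DROP (t<21-1); WM=21
i=17 t=22 v=1: → [21,24); WM=22
i=18 t=22 v=7: → [21,24); WM=22
i=19 t=18 v=2: DROP (t<22-1); WM=22
i=20 t=24 v=9: → [24,27); WM=24; [21,24) fires=3
i=21 t=24 v=7: → [24,27); WM=24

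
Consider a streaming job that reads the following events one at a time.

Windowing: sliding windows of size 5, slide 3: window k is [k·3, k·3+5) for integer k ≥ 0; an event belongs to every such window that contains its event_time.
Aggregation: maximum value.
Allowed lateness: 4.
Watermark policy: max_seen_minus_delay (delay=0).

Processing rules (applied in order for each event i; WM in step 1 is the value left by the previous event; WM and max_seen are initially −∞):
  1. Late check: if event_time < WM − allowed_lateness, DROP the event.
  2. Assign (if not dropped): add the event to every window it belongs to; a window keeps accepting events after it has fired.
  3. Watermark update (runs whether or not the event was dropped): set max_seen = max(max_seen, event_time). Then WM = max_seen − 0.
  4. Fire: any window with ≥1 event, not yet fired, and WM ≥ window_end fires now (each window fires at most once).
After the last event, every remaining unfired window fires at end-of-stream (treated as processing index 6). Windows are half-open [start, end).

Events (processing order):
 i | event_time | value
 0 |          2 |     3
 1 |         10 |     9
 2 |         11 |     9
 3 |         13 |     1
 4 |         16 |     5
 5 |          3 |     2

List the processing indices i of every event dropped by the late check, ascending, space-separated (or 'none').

5

i=0 t=2 v=3: → [0,5); WM=2
i=1 t=10 v=9: → [9,14),[6,11); WM=10; [0,5) fires=3
i=2 t=11 v=9: → [9,14); WM=11; [6,11) fires=9
i=3 t=13 v=1: → [12,17),[9,14); WM=13
i=4 t=16 v=5: → [15,20),[12,17); WM=16; [9,14) fires=9
i=5 t=3 v=2: DROP (t<16-4); WM=16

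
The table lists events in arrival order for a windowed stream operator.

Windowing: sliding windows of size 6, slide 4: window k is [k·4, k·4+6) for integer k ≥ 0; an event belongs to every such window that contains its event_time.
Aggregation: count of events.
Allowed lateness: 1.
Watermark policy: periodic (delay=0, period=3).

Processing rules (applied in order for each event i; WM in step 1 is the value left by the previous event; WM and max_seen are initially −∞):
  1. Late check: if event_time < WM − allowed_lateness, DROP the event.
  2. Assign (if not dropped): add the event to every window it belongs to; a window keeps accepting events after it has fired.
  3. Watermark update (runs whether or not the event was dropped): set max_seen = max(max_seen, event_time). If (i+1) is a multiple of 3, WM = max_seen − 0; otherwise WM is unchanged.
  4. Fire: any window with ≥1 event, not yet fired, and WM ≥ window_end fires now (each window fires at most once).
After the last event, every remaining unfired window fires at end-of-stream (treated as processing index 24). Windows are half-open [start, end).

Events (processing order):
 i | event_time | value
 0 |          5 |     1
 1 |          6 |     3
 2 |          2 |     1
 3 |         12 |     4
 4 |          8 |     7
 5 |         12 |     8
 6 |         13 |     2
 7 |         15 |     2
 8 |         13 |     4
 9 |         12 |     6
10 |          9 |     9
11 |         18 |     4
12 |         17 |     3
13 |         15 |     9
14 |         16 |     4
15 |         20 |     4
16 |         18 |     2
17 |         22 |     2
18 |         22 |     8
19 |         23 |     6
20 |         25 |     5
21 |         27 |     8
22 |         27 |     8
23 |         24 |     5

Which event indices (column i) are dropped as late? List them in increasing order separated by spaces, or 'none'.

9 10 13 14

i=0 t=5 v=1: → [4,10),[0,6); WM=−∞
i=1 t=6 v=3: → [4,10); WM=−∞
i=2 t=2 v=1: → [0,6); WM=6; [0,6) fires=2
i=3 t=12 v=4: → [12,18),[8,14); WM=6
i=4 t=8 v=7: → [8,14),[4,10); WM=6
i=5 t=12 v=8: → [12,18),[8,14); WM=12; [4,10) fires=3
i=6 t=13 v=2: → [12,18),[8,14); WM=12
i=7 t=15 v=2: → [12,18); WM=12
i=8 t=13 v=4: → [12,18),[8,14); WM=15; [8,14) fires=5
i=9 t=12 v=6: DROP (t<15-1); WM=15
i=10 t=9 v=9: DROP (t<15-1); WM=15
i=11 t=18 v=4: → [16,22); WM=18; [12,18) fires=5
i=12 t=17 v=3: → [16,22),[12,18); WM=18
i=13 t=15 v=9: DROP (t<18-1); WM=18
i=14 t=16 v=4: DROP (t<18-1); WM=18
i=15 t=20 v=4: → [20,26),[16,22); WM=18
i=16 t=18 v=2: → [16,22); WM=18
i=17 t=22 v=2: → [20,26); WM=22; [16,22) fires=4
i=18 t=22 v=8: → [20,26); WM=22
i=19 t=23 v=6: → [20,26); WM=22
i=20 t=25 v=5: → [24,30),[20,26); WM=25
i=21 t=27 v=8: → [24,30); WM=25
i=22 t=27 v=8: → [24,30); WM=25
i=23 t=24 v=5: → [24,30),[20,26); WM=27; [20,26) fires=6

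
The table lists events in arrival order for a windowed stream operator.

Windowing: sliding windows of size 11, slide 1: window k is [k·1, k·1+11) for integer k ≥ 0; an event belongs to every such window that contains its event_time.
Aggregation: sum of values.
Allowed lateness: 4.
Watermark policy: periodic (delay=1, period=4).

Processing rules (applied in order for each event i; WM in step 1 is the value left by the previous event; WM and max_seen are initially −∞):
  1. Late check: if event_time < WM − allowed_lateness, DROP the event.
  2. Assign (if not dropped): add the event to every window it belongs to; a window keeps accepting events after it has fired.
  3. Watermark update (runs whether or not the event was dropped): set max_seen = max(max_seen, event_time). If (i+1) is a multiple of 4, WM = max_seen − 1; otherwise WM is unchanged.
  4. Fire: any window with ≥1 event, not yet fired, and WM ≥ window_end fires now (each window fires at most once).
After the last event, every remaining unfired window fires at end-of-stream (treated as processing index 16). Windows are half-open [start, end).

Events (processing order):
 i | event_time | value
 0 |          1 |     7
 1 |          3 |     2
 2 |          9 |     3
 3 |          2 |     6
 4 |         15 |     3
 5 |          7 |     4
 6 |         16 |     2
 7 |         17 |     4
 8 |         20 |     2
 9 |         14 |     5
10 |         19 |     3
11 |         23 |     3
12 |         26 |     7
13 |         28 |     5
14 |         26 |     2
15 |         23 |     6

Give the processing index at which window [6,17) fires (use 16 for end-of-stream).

i=0 t=1 v=7: → [1,12),[0,11); WM=−∞
i=1 t=3 v=2: → [3,14),[2,13),[1,12),[0,11); WM=−∞
i=2 t=9 v=3: → [9,20),[8,19),[7,18),[6,17),[5,16),[4,15),[3,14),[2,13),[1,12),[0,11); WM=−∞
i=3 t=2 v=6: → [2,13),[1,12),[0,11); WM=8
i=4 t=15 v=3: → [15,26),[14,25),[13,24),[12,23),[11,22),[10,21),[9,20),[8,19),[7,18),[6,17),[5,16); WM=8
i=5 t=7 v=4: → [7,18),[6,17),[5,16),[4,15),[3,14),[2,13),[1,12),[0,11); WM=8
i=6 t=16 v=2: → [16,27),[15,26),[14,25),[13,24),[12,23),[11,22),[10,21),[9,20),[8,19),[7,18),[6,17); WM=8
i=7 t=17 v=4: → [17,28),[16,27),[15,26),[14,25),[13,24),[12,23),[11,22),[10,21),[9,20),[8,19),[7,18); WM=16; [0,11) fires=22 [1,12) fires=22 [2,13) fires=15 [3,14) fires=9 [4,15) fires=7 [5,16) fires=10
i=8 t=20 v=2: → [20,31),[19,30),[18,29),[17,28),[16,27),[15,26),[14,25),[13,24),[12,23),[11,22),[10,21); WM=16
i=9 t=14 v=5: → [14,25),[13,24),[12,23),[11,22),[10,21),[9,20),[8,19),[7,18),[6,17),[5,16),[4,15); WM=16
i=10 t=19 v=3: → [19,30),[18,29),[17,28),[16,27),[15,26),[14,25),[13,24),[12,23),[11,22),[10,21),[9,20); WM=16
i=11 t=23 v=3: → [23,34),[22,33),[21,32),[20,31),[19,30),[18,29),[17,28),[16,27),[15,26),[14,25),[13,24); WM=22; [6,17) fires=17 [7,18) fires=21 [8,19) fires=17 [9,20) fires=20 [10,21) fires=19 [11,22) fires=19
i=12 t=26 v=7: → [26,37),[25,36),[24,35),[23,34),[22,33),[21,32),[20,31),[19,30),[18,29),[17,28),[16,27); WM=22
i=13 t=28 v=5: → [28,39),[27,38),[26,37),[25,36),[24,35),[23,34),[22,33),[21,32),[20,31),[19,30),[18,29); WM=22
i=14 t=26 v=2: → [26,37),[25,36),[24,35),[23,34),[22,33),[21,32),[20,31),[19,30),[18,29),[17,28),[16,27); WM=22
i=15 t=23 v=6: → [23,34),[22,33),[21,32),[20,31),[19,30),[18,29),[17,28),[16,27),[15,26),[14,25),[13,24); WM=27; [12,23) fires=19 [13,24) fires=28 [14,25) fires=28 [15,26) fires=23 [16,27) fires=29

11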